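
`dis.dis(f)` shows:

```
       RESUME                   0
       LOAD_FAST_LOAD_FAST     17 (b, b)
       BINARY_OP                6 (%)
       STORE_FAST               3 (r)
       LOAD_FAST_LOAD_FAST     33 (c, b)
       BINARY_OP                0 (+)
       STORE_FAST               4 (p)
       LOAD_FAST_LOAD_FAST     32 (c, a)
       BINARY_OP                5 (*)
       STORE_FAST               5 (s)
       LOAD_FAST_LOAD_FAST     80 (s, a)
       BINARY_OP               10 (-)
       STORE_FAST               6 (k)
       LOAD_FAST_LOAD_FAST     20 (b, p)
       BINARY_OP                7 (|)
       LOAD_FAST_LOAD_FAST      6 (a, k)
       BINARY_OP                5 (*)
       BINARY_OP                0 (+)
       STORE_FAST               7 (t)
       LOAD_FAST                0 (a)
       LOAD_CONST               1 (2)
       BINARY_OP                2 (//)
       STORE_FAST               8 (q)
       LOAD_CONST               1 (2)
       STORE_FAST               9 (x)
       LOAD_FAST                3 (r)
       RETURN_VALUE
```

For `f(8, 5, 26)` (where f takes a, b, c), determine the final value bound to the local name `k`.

200

LOAD_FAST_LOAD_FAST b,b → push 5,5. Stack: [5, 5]
BINARY_OP % → 5 % 5 = 0. Stack: [0]
STORE_FAST r → r=0. Stack: []
LOAD_FAST_LOAD_FAST c,b → push 26,5. Stack: [26, 5]
BINARY_OP + → 26 + 5 = 31. Stack: [31]
STORE_FAST p → p=31. Stack: []
LOAD_FAST_LOAD_FAST c,a → push 26,8. Stack: [26, 8]
BINARY_OP * → 26 * 8 = 208. Stack: [208]
STORE_FAST s → s=208. Stack: []
LOAD_FAST_LOAD_FAST s,a → push 208,8. Stack: [208, 8]
BINARY_OP - → 208 - 8 = 200. Stack: [200]
STORE_FAST k → k=200. Stack: []
LOAD_FAST_LOAD_FAST b,p → push 5,31. Stack: [5, 31]
BINARY_OP | → 5 | 31 = 31. Stack: [31]
LOAD_FAST_LOAD_FAST a,k → push 8,200. Stack: [31, 8, 200]
BINARY_OP * → 8 * 200 = 1600. Stack: [31, 1600]
BINARY_OP + → 31 + 1600 = 1631. Stack: [1631]
STORE_FAST t → t=1631. Stack: []
LOAD_FAST a → push 8. Stack: [8]
LOAD_CONST → push 2. Stack: [8, 2]
BINARY_OP // → 8 // 2 = 4. Stack: [4]
STORE_FAST q → q=4. Stack: []
LOAD_CONST → push 2. Stack: [2]
STORE_FAST x → x=2. Stack: []
LOAD_FAST r → push 0. Stack: [0]
RETURN_VALUE → return 0.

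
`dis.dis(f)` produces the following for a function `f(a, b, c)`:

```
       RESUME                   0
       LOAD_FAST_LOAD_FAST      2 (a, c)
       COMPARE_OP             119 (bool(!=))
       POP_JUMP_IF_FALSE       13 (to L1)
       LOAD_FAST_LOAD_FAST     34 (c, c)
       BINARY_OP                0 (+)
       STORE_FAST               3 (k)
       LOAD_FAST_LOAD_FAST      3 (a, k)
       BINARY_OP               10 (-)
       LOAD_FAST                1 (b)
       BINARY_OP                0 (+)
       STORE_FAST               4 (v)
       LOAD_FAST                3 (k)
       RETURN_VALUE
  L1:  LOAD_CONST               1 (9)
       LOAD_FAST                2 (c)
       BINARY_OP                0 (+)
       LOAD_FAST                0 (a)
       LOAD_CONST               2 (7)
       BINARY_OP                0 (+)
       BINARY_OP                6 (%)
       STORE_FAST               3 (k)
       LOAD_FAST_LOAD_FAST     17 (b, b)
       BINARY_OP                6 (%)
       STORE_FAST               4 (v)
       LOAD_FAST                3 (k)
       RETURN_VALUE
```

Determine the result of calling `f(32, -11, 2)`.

4

LOAD_FAST_LOAD_FAST a,c → push 32,2. Stack: [32, 2]
COMPARE_OP bool(!=) → 32 vs 2 = True. Stack: [True]
POP_JUMP_IF_FALSE → pop True; no jump. Stack: []
LOAD_FAST_LOAD_FAST c,c → push 2,2. Stack: [2, 2]
BINARY_OP + → 2 + 2 = 4. Stack: [4]
STORE_FAST k → k=4. Stack: []
LOAD_FAST_LOAD_FAST a,k → push 32,4. Stack: [32, 4]
BINARY_OP - → 32 - 4 = 28. Stack: [28]
LOAD_FAST b → push -11. Stack: [28, -11]
BINARY_OP + → 28 + -11 = 17. Stack: [17]
STORE_FAST v → v=17. Stack: []
LOAD_FAST k → push 4. Stack: [4]
RETURN_VALUE → return 4.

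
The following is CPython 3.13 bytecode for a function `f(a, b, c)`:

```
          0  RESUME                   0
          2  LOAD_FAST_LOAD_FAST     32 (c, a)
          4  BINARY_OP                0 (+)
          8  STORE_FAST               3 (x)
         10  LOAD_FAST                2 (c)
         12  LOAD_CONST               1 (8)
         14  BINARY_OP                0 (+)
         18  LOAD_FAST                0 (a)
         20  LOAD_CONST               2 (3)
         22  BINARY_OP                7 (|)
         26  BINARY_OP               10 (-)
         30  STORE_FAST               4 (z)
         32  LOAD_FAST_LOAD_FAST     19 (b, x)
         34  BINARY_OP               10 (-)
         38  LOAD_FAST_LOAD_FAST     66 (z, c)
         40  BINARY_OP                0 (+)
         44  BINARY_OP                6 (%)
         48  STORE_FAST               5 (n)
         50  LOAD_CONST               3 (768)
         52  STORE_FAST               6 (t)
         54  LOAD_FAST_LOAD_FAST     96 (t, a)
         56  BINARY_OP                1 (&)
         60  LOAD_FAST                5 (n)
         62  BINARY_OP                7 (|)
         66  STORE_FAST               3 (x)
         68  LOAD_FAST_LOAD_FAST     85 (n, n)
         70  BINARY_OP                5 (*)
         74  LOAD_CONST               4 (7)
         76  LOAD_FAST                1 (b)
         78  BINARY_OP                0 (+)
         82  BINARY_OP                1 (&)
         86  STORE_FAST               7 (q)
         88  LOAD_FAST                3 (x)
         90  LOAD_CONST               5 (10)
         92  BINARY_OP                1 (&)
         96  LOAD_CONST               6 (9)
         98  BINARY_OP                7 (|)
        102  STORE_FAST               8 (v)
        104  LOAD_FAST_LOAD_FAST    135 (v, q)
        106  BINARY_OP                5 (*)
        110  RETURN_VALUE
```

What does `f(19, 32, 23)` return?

297

LOAD_FAST_LOAD_FAST c,a → push 23,19. Stack: [23, 19]
BINARY_OP + → 23 + 19 = 42. Stack: [42]
STORE_FAST x → x=42. Stack: []
LOAD_FAST c → push 23. Stack: [23]
LOAD_CONST → push 8. Stack: [23, 8]
BINARY_OP + → 23 + 8 = 31. Stack: [31]
LOAD_FAST a → push 19. Stack: [31, 19]
LOAD_CONST → push 3. Stack: [31, 19, 3]
BINARY_OP | → 19 | 3 = 19. Stack: [31, 19]
BINARY_OP - → 31 - 19 = 12. Stack: [12]
STORE_FAST z → z=12. Stack: []
LOAD_FAST_LOAD_FAST b,x → push 32,42. Stack: [32, 42]
BINARY_OP - → 32 - 42 = -10. Stack: [-10]
LOAD_FAST_LOAD_FAST z,c → push 12,23. Stack: [-10, 12, 23]
BINARY_OP + → 12 + 23 = 35. Stack: [-10, 35]
BINARY_OP % → -10 % 35 = 25. Stack: [25]
STORE_FAST n → n=25. Stack: []
LOAD_CONST → push 768. Stack: [768]
STORE_FAST t → t=768. Stack: []
LOAD_FAST_LOAD_FAST t,a → push 768,19. Stack: [768, 19]
BINARY_OP & → 768 & 19 = 0. Stack: [0]
LOAD_FAST n → push 25. Stack: [0, 25]
BINARY_OP | → 0 | 25 = 25. Stack: [25]
STORE_FAST x → x=25. Stack: []
LOAD_FAST_LOAD_FAST n,n → push 25,25. Stack: [25, 25]
BINARY_OP * → 25 * 25 = 625. Stack: [625]
LOAD_CONST → push 7. Stack: [625, 7]
LOAD_FAST b → push 32. Stack: [625, 7, 32]
BINARY_OP + → 7 + 32 = 39. Stack: [625, 39]
BINARY_OP & → 625 & 39 = 33. Stack: [33]
STORE_FAST q → q=33. Stack: []
LOAD_FAST x → push 25. Stack: [25]
LOAD_CONST → push 10. Stack: [25, 10]
BINARY_OP & → 25 & 10 = 8. Stack: [8]
LOAD_CONST → push 9. Stack: [8, 9]
BINARY_OP | → 8 | 9 = 9. Stack: [9]
STORE_FAST v → v=9. Stack: []
LOAD_FAST_LOAD_FAST v,q → push 9,33. Stack: [9, 33]
BINARY_OP * → 9 * 33 = 297. Stack: [297]
RETURN_VALUE → return 297.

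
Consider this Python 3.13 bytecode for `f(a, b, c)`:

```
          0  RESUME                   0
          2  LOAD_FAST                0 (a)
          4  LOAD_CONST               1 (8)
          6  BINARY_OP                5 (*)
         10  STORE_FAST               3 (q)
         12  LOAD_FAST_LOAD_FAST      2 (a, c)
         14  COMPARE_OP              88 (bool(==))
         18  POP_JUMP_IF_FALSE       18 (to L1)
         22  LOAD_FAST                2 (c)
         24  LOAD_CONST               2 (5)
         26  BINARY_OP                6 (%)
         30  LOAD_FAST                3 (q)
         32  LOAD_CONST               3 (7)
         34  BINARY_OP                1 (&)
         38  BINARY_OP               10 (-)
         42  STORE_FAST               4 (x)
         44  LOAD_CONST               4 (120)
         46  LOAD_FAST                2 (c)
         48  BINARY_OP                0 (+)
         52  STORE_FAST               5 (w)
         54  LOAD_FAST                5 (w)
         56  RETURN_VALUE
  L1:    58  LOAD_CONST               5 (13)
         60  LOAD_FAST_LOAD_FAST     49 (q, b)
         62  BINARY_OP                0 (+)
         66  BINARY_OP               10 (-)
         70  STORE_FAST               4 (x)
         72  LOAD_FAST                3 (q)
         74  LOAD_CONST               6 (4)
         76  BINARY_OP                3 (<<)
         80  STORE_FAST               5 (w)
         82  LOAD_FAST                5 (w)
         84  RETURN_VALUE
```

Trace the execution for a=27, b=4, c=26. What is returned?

LOAD_FAST a → push 27. Stack: [27]
LOAD_CONST → push 8. Stack: [27, 8]
BINARY_OP * → 27 * 8 = 216. Stack: [216]
STORE_FAST q → q=216. Stack: []
LOAD_FAST_LOAD_FAST a,c → push 27,26. Stack: [27, 26]
COMPARE_OP bool(==) → 27 vs 26 = False. Stack: [False]
POP_JUMP_IF_FALSE → pop False; jump. Stack: []
LOAD_CONST → push 13. Stack: [13]
LOAD_FAST_LOAD_FAST q,b → push 216,4. Stack: [13, 216, 4]
BINARY_OP + → 216 + 4 = 220. Stack: [13, 220]
BINARY_OP - → 13 - 220 = -207. Stack: [-207]
STORE_FAST x → x=-207. Stack: []
LOAD_FAST q → push 216. Stack: [216]
LOAD_CONST → push 4. Stack: [216, 4]
BINARY_OP << → 216 << 4 = 3456. Stack: [3456]
STORE_FAST w → w=3456. Stack: []
LOAD_FAST w → push 3456. Stack: [3456]
RETURN_VALUE → return 3456.

3456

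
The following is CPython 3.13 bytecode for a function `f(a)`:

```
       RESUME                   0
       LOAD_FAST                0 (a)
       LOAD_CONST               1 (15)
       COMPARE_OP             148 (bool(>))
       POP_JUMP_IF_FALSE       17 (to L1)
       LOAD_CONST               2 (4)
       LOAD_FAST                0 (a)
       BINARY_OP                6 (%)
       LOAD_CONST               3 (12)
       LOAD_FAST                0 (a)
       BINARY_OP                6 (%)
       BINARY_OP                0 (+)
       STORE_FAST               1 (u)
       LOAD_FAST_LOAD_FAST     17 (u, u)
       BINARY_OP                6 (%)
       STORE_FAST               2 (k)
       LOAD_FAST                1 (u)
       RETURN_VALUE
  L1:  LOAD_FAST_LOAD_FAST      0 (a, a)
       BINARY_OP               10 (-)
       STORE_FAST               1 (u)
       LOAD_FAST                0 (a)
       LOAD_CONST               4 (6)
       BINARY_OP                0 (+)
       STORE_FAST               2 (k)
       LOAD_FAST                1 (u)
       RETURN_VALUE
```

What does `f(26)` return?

LOAD_FAST a → push 26. Stack: [26]
LOAD_CONST → push 15. Stack: [26, 15]
COMPARE_OP bool(>) → 26 vs 15 = True. Stack: [True]
POP_JUMP_IF_FALSE → pop True; no jump. Stack: []
LOAD_CONST → push 4. Stack: [4]
LOAD_FAST a → push 26. Stack: [4, 26]
BINARY_OP % → 4 % 26 = 4. Stack: [4]
LOAD_CONST → push 12. Stack: [4, 12]
LOAD_FAST a → push 26. Stack: [4, 12, 26]
BINARY_OP % → 12 % 26 = 12. Stack: [4, 12]
BINARY_OP + → 4 + 12 = 16. Stack: [16]
STORE_FAST u → u=16. Stack: []
LOAD_FAST_LOAD_FAST u,u → push 16,16. Stack: [16, 16]
BINARY_OP % → 16 % 16 = 0. Stack: [0]
STORE_FAST k → k=0. Stack: []
LOAD_FAST u → push 16. Stack: [16]
RETURN_VALUE → return 16.

16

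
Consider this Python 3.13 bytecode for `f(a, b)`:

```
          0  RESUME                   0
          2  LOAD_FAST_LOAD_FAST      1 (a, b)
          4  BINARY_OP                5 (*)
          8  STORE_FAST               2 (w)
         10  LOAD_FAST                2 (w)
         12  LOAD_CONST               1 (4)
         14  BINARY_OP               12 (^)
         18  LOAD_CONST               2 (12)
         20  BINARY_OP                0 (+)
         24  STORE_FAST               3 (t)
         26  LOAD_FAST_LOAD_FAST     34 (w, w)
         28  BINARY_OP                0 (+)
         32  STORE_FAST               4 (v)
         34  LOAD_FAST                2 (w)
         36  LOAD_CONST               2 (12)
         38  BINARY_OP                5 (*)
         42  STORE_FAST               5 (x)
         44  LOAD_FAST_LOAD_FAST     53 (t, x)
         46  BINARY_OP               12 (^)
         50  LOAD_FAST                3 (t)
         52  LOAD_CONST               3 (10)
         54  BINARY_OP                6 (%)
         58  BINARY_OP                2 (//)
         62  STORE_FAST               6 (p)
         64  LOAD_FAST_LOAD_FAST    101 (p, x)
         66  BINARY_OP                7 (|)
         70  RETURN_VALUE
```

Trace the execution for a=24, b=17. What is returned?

LOAD_FAST_LOAD_FAST a,b → push 24,17. Stack: [24, 17]
BINARY_OP * → 24 * 17 = 408. Stack: [408]
STORE_FAST w → w=408. Stack: []
LOAD_FAST w → push 408. Stack: [408]
LOAD_CONST → push 4. Stack: [408, 4]
BINARY_OP ^ → 408 ^ 4 = 412. Stack: [412]
LOAD_CONST → push 12. Stack: [412, 12]
BINARY_OP + → 412 + 12 = 424. Stack: [424]
STORE_FAST t → t=424. Stack: []
LOAD_FAST_LOAD_FAST w,w → push 408,408. Stack: [408, 408]
BINARY_OP + → 408 + 408 = 816. Stack: [816]
STORE_FAST v → v=816. Stack: []
LOAD_FAST w → push 408. Stack: [408]
LOAD_CONST → push 12. Stack: [408, 12]
BINARY_OP * → 408 * 12 = 4896. Stack: [4896]
STORE_FAST x → x=4896. Stack: []
LOAD_FAST_LOAD_FAST t,x → push 424,4896. Stack: [424, 4896]
BINARY_OP ^ → 424 ^ 4896 = 4744. Stack: [4744]
LOAD_FAST t → push 424. Stack: [4744, 424]
LOAD_CONST → push 10. Stack: [4744, 424, 10]
BINARY_OP % → 424 % 10 = 4. Stack: [4744, 4]
BINARY_OP // → 4744 // 4 = 1186. Stack: [1186]
STORE_FAST p → p=1186. Stack: []
LOAD_FAST_LOAD_FAST p,x → push 1186,4896. Stack: [1186, 4896]
BINARY_OP | → 1186 | 4896 = 6050. Stack: [6050]
RETURN_VALUE → return 6050.

6050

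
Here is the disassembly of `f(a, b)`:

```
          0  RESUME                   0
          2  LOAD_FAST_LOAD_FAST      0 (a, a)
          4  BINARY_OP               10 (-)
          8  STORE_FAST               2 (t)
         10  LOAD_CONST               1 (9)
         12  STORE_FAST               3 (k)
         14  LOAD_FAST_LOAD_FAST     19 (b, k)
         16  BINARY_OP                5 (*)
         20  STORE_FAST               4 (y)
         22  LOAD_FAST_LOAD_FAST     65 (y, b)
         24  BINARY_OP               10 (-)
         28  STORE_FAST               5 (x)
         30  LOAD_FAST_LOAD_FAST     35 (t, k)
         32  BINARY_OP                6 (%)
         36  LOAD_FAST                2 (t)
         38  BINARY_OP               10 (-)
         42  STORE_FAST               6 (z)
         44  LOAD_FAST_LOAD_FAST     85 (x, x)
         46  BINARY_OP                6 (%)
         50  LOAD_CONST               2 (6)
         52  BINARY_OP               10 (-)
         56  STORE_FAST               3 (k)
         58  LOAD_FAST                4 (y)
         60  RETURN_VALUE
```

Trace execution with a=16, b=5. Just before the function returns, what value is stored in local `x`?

40

LOAD_FAST_LOAD_FAST a,a → push 16,16. Stack: [16, 16]
BINARY_OP - → 16 - 16 = 0. Stack: [0]
STORE_FAST t → t=0. Stack: []
LOAD_CONST → push 9. Stack: [9]
STORE_FAST k → k=9. Stack: []
LOAD_FAST_LOAD_FAST b,k → push 5,9. Stack: [5, 9]
BINARY_OP * → 5 * 9 = 45. Stack: [45]
STORE_FAST y → y=45. Stack: []
LOAD_FAST_LOAD_FAST y,b → push 45,5. Stack: [45, 5]
BINARY_OP - → 45 - 5 = 40. Stack: [40]
STORE_FAST x → x=40. Stack: []
LOAD_FAST_LOAD_FAST t,k → push 0,9. Stack: [0, 9]
BINARY_OP % → 0 % 9 = 0. Stack: [0]
LOAD_FAST t → push 0. Stack: [0, 0]
BINARY_OP - → 0 - 0 = 0. Stack: [0]
STORE_FAST z → z=0. Stack: []
LOAD_FAST_LOAD_FAST x,x → push 40,40. Stack: [40, 40]
BINARY_OP % → 40 % 40 = 0. Stack: [0]
LOAD_CONST → push 6. Stack: [0, 6]
BINARY_OP - → 0 - 6 = -6. Stack: [-6]
STORE_FAST k → k=-6. Stack: []
LOAD_FAST y → push 45. Stack: [45]
RETURN_VALUE → return 45.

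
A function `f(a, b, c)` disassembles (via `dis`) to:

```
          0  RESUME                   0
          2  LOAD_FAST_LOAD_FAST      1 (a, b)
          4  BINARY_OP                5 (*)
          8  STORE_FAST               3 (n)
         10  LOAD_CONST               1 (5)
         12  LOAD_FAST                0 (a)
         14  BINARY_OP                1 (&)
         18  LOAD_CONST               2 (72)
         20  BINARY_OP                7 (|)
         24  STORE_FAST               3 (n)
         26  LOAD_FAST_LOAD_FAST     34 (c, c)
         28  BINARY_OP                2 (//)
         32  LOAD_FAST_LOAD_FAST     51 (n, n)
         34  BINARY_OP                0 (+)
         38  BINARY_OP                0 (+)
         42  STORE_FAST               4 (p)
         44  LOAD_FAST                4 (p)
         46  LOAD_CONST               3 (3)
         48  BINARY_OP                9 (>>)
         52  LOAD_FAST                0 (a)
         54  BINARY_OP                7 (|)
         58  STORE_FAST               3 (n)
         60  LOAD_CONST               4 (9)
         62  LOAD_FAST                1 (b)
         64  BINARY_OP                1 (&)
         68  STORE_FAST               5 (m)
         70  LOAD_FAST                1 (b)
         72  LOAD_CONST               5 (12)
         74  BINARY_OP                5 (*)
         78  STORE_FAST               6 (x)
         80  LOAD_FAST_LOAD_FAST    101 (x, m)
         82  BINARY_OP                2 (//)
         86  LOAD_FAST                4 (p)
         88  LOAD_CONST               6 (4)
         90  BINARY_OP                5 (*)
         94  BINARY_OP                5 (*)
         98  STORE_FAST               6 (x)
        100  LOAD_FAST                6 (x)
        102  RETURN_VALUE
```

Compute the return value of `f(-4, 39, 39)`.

LOAD_FAST_LOAD_FAST a,b → push -4,39. Stack: [-4, 39]
BINARY_OP * → -4 * 39 = -156. Stack: [-156]
STORE_FAST n → n=-156. Stack: []
LOAD_CONST → push 5. Stack: [5]
LOAD_FAST a → push -4. Stack: [5, -4]
BINARY_OP & → 5 & -4 = 4. Stack: [4]
LOAD_CONST → push 72. Stack: [4, 72]
BINARY_OP | → 4 | 72 = 76. Stack: [76]
STORE_FAST n → n=76. Stack: []
LOAD_FAST_LOAD_FAST c,c → push 39,39. Stack: [39, 39]
BINARY_OP // → 39 // 39 = 1. Stack: [1]
LOAD_FAST_LOAD_FAST n,n → push 76,76. Stack: [1, 76, 76]
BINARY_OP + → 76 + 76 = 152. Stack: [1, 152]
BINARY_OP + → 1 + 152 = 153. Stack: [153]
STORE_FAST p → p=153. Stack: []
LOAD_FAST p → push 153. Stack: [153]
LOAD_CONST → push 3. Stack: [153, 3]
BINARY_OP >> → 153 >> 3 = 19. Stack: [19]
LOAD_FAST a → push -4. Stack: [19, -4]
BINARY_OP | → 19 | -4 = -1. Stack: [-1]
STORE_FAST n → n=-1. Stack: []
LOAD_CONST → push 9. Stack: [9]
LOAD_FAST b → push 39. Stack: [9, 39]
BINARY_OP & → 9 & 39 = 1. Stack: [1]
STORE_FAST m → m=1. Stack: []
LOAD_FAST b → push 39. Stack: [39]
LOAD_CONST → push 12. Stack: [39, 12]
BINARY_OP * → 39 * 12 = 468. Stack: [468]
STORE_FAST x → x=468. Stack: []
LOAD_FAST_LOAD_FAST x,m → push 468,1. Stack: [468, 1]
BINARY_OP // → 468 // 1 = 468. Stack: [468]
LOAD_FAST p → push 153. Stack: [468, 153]
LOAD_CONST → push 4. Stack: [468, 153, 4]
BINARY_OP * → 153 * 4 = 612. Stack: [468, 612]
BINARY_OP * → 468 * 612 = 286416. Stack: [286416]
STORE_FAST x → x=286416. Stack: []
LOAD_FAST x → push 286416. Stack: [286416]
RETURN_VALUE → return 286416.

286416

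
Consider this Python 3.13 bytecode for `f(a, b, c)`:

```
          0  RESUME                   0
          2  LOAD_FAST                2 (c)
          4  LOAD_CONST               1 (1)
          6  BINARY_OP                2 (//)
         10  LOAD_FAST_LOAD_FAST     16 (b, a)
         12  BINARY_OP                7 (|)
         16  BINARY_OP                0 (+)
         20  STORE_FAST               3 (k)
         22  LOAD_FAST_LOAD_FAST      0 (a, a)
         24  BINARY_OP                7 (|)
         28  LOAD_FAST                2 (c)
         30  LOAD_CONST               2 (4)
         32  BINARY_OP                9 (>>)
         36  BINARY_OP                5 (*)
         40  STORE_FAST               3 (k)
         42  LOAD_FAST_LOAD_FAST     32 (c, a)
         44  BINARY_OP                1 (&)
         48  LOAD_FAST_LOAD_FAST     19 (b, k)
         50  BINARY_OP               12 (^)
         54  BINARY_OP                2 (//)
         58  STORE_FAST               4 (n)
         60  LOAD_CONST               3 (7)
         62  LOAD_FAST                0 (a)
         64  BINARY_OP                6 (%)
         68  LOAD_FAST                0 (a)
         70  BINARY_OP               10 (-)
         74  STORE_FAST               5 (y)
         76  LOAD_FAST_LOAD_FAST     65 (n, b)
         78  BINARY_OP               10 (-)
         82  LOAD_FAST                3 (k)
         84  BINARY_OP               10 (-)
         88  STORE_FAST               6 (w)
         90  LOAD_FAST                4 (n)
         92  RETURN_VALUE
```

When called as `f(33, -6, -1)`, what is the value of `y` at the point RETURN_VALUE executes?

-26

LOAD_FAST c → push -1. Stack: [-1]
LOAD_CONST → push 1. Stack: [-1, 1]
BINARY_OP // → -1 // 1 = -1. Stack: [-1]
LOAD_FAST_LOAD_FAST b,a → push -6,33. Stack: [-1, -6, 33]
BINARY_OP | → -6 | 33 = -5. Stack: [-1, -5]
BINARY_OP + → -1 + -5 = -6. Stack: [-6]
STORE_FAST k → k=-6. Stack: []
LOAD_FAST_LOAD_FAST a,a → push 33,33. Stack: [33, 33]
BINARY_OP | → 33 | 33 = 33. Stack: [33]
LOAD_FAST c → push -1. Stack: [33, -1]
LOAD_CONST → push 4. Stack: [33, -1, 4]
BINARY_OP >> → -1 >> 4 = -1. Stack: [33, -1]
BINARY_OP * → 33 * -1 = -33. Stack: [-33]
STORE_FAST k → k=-33. Stack: []
LOAD_FAST_LOAD_FAST c,a → push -1,33. Stack: [-1, 33]
BINARY_OP & → -1 & 33 = 33. Stack: [33]
LOAD_FAST_LOAD_FAST b,k → push -6,-33. Stack: [33, -6, -33]
BINARY_OP ^ → -6 ^ -33 = 37. Stack: [33, 37]
BINARY_OP // → 33 // 37 = 0. Stack: [0]
STORE_FAST n → n=0. Stack: []
LOAD_CONST → push 7. Stack: [7]
LOAD_FAST a → push 33. Stack: [7, 33]
BINARY_OP % → 7 % 33 = 7. Stack: [7]
LOAD_FAST a → push 33. Stack: [7, 33]
BINARY_OP - → 7 - 33 = -26. Stack: [-26]
STORE_FAST y → y=-26. Stack: []
LOAD_FAST_LOAD_FAST n,b → push 0,-6. Stack: [0, -6]
BINARY_OP - → 0 - -6 = 6. Stack: [6]
LOAD_FAST k → push -33. Stack: [6, -33]
BINARY_OP - → 6 - -33 = 39. Stack: [39]
STORE_FAST w → w=39. Stack: []
LOAD_FAST n → push 0. Stack: [0]
RETURN_VALUE → return 0.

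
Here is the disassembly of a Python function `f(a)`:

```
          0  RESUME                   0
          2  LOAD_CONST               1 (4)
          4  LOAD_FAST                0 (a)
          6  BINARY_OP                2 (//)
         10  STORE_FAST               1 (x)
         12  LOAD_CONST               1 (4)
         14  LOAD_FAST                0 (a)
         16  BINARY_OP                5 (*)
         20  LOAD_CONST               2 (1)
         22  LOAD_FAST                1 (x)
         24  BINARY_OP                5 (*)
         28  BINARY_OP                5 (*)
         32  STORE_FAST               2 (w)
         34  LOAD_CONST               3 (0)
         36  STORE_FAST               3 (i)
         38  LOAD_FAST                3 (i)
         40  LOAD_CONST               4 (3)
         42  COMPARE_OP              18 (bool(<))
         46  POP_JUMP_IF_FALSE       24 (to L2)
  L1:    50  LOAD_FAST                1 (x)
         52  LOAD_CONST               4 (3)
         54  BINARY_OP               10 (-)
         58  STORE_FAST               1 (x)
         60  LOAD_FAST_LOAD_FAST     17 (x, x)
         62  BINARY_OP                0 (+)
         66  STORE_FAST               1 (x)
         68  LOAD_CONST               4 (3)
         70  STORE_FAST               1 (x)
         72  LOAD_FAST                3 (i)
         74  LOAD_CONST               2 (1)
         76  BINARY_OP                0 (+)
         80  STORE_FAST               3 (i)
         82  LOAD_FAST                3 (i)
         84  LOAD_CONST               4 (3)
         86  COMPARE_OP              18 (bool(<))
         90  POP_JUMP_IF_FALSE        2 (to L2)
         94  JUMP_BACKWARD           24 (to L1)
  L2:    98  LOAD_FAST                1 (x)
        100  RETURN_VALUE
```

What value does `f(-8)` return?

LOAD_CONST → push 4
LOAD_FAST a → push -8
BINARY_OP // → 4 // -8 = -1
STORE_FAST x → x=-1
LOAD_CONST → push 4
LOAD_FAST a → push -8
BINARY_OP * → 4 * -8 = -32
LOAD_CONST → push 1
LOAD_FAST x → push -1
BINARY_OP * → 1 * -1 = -1
BINARY_OP * → -32 * -1 = 32
STORE_FAST w → w=32
LOAD_CONST → push 0
STORE_FAST i → i=0
LOAD_FAST i → push 0
LOAD_CONST → push 3
COMPARE_OP bool(<) → 0 vs 3 = True
POP_JUMP_IF_FALSE → pop True; no jump
LOAD_FAST x → push -1
LOAD_CONST → push 3
BINARY_OP - → -1 - 3 = -4
STORE_FAST x → x=-4
LOAD_FAST_LOAD_FAST x,x → push -4,-4
BINARY_OP + → -4 + -4 = -8
STORE_FAST x → x=-8
LOAD_CONST → push 3
STORE_FAST x → x=3
LOAD_FAST i → push 0
LOAD_CONST → push 1
BINARY_OP + → 0 + 1 = 1
STORE_FAST i → i=1
LOAD_FAST i → push 1
LOAD_CONST → push 3
COMPARE_OP bool(<) → 1 vs 3 = True
POP_JUMP_IF_FALSE → pop True; no jump
LOAD_FAST x → push 3
LOAD_CONST → push 3
BINARY_OP - → 3 - 3 = 0
STORE_FAST x → x=0
LOAD_FAST_LOAD_FAST x,x → push 0,0
BINARY_OP + → 0 + 0 = 0
STORE_FAST x → x=0
LOAD_CONST → push 3
STORE_FAST x → x=3
LOAD_FAST i → push 1
LOAD_CONST → push 1
BINARY_OP + → 1 + 1 = 2
STORE_FAST i → i=2
LOAD_FAST i → push 2
LOAD_CONST → push 3
COMPARE_OP bool(<) → 2 vs 3 = True
POP_JUMP_IF_FALSE → pop True; no jump
LOAD_FAST x → push 3
LOAD_CONST → push 3
BINARY_OP - → 3 - 3 = 0
STORE_FAST x → x=0
LOAD_FAST_LOAD_FAST x,x → push 0,0
BINARY_OP + → 0 + 0 = 0
STORE_FAST x → x=0
LOAD_CONST → push 3
STORE_FAST x → x=3
LOAD_FAST i → push 2
LOAD_CONST → push 1
BINARY_OP + → 2 + 1 = 3
STORE_FAST i → i=3
LOAD_FAST i → push 3
LOAD_CONST → push 3
COMPARE_OP bool(<) → 3 vs 3 = False
POP_JUMP_IF_FALSE → pop False; jump
LOAD_FAST x → push 3
RETURN_VALUE → return 3.

3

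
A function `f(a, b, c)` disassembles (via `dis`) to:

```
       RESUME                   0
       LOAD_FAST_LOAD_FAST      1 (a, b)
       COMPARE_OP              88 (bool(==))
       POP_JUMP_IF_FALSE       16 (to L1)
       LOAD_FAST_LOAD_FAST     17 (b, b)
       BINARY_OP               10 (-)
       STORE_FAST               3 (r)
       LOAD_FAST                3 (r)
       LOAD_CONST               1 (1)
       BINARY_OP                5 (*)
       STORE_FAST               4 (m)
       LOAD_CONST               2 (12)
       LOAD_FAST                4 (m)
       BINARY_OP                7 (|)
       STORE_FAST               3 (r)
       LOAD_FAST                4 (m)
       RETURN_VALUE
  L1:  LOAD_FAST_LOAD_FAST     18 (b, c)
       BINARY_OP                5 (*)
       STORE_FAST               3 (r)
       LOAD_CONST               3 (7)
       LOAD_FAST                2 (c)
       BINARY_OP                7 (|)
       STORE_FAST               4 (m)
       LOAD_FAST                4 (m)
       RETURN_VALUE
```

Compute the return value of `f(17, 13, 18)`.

LOAD_FAST_LOAD_FAST a,b → push 17,13. Stack: [17, 13]
COMPARE_OP bool(==) → 17 vs 13 = False. Stack: [False]
POP_JUMP_IF_FALSE → pop False; jump. Stack: []
LOAD_FAST_LOAD_FAST b,c → push 13,18. Stack: [13, 18]
BINARY_OP * → 13 * 18 = 234. Stack: [234]
STORE_FAST r → r=234. Stack: []
LOAD_CONST → push 7. Stack: [7]
LOAD_FAST c → push 18. Stack: [7, 18]
BINARY_OP | → 7 | 18 = 23. Stack: [23]
STORE_FAST m → m=23. Stack: []
LOAD_FAST m → push 23. Stack: [23]
RETURN_VALUE → return 23.

23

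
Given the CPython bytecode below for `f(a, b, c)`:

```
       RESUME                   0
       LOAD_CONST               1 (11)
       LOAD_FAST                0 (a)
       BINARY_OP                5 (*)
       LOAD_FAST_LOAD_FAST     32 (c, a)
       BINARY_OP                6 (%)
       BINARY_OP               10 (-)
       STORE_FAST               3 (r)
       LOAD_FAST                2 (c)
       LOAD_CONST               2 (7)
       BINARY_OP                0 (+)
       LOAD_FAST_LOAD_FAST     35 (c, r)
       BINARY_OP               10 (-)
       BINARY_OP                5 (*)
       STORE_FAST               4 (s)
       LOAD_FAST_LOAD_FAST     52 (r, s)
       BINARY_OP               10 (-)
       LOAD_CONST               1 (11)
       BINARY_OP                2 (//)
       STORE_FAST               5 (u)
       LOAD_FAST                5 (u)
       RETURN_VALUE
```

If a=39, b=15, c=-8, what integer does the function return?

LOAD_CONST → push 11. Stack: [11]
LOAD_FAST a → push 39. Stack: [11, 39]
BINARY_OP * → 11 * 39 = 429. Stack: [429]
LOAD_FAST_LOAD_FAST c,a → push -8,39. Stack: [429, -8, 39]
BINARY_OP % → -8 % 39 = 31. Stack: [429, 31]
BINARY_OP - → 429 - 31 = 398. Stack: [398]
STORE_FAST r → r=398. Stack: []
LOAD_FAST c → push -8. Stack: [-8]
LOAD_CONST → push 7. Stack: [-8, 7]
BINARY_OP + → -8 + 7 = -1. Stack: [-1]
LOAD_FAST_LOAD_FAST c,r → push -8,398. Stack: [-1, -8, 398]
BINARY_OP - → -8 - 398 = -406. Stack: [-1, -406]
BINARY_OP * → -1 * -406 = 406. Stack: [406]
STORE_FAST s → s=406. Stack: []
LOAD_FAST_LOAD_FAST r,s → push 398,406. Stack: [398, 406]
BINARY_OP - → 398 - 406 = -8. Stack: [-8]
LOAD_CONST → push 11. Stack: [-8, 11]
BINARY_OP // → -8 // 11 = -1. Stack: [-1]
STORE_FAST u → u=-1. Stack: []
LOAD_FAST u → push -1. Stack: [-1]
RETURN_VALUE → return -1.

-1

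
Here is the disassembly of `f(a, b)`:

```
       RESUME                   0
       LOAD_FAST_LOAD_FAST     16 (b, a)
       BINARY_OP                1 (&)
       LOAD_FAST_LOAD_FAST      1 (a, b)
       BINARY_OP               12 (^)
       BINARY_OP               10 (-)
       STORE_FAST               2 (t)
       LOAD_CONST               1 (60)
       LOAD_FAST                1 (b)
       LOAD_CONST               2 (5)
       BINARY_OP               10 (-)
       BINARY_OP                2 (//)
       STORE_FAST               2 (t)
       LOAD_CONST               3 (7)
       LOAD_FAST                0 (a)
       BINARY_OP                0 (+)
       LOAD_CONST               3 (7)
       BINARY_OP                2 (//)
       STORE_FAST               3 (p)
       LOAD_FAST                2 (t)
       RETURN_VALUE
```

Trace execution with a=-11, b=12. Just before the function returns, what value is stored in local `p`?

-1

LOAD_FAST_LOAD_FAST b,a → push 12,-11. Stack: [12, -11]
BINARY_OP & → 12 & -11 = 4. Stack: [4]
LOAD_FAST_LOAD_FAST a,b → push -11,12. Stack: [4, -11, 12]
BINARY_OP ^ → -11 ^ 12 = -7. Stack: [4, -7]
BINARY_OP - → 4 - -7 = 11. Stack: [11]
STORE_FAST t → t=11. Stack: []
LOAD_CONST → push 60. Stack: [60]
LOAD_FAST b → push 12. Stack: [60, 12]
LOAD_CONST → push 5. Stack: [60, 12, 5]
BINARY_OP - → 12 - 5 = 7. Stack: [60, 7]
BINARY_OP // → 60 // 7 = 8. Stack: [8]
STORE_FAST t → t=8. Stack: []
LOAD_CONST → push 7. Stack: [7]
LOAD_FAST a → push -11. Stack: [7, -11]
BINARY_OP + → 7 + -11 = -4. Stack: [-4]
LOAD_CONST → push 7. Stack: [-4, 7]
BINARY_OP // → -4 // 7 = -1. Stack: [-1]
STORE_FAST p → p=-1. Stack: []
LOAD_FAST t → push 8. Stack: [8]
RETURN_VALUE → return 8.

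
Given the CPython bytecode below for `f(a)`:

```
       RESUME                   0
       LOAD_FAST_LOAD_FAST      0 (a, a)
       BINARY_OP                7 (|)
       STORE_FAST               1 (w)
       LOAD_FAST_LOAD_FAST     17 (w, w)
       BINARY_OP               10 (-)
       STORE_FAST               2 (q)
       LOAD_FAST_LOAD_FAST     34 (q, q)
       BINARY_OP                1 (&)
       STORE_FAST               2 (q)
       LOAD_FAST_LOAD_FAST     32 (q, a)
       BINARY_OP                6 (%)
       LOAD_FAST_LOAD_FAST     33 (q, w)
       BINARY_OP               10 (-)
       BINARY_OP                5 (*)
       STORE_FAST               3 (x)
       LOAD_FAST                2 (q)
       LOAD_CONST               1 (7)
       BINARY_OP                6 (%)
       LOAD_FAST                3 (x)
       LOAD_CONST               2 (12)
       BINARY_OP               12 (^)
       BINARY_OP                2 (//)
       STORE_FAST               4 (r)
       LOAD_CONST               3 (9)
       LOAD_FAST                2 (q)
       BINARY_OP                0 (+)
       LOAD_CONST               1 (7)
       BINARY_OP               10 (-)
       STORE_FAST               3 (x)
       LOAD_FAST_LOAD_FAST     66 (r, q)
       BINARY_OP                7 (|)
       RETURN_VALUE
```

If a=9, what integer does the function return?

0

LOAD_FAST_LOAD_FAST a,a → push 9,9. Stack: [9, 9]
BINARY_OP | → 9 | 9 = 9. Stack: [9]
STORE_FAST w → w=9. Stack: []
LOAD_FAST_LOAD_FAST w,w → push 9,9. Stack: [9, 9]
BINARY_OP - → 9 - 9 = 0. Stack: [0]
STORE_FAST q → q=0. Stack: []
LOAD_FAST_LOAD_FAST q,q → push 0,0. Stack: [0, 0]
BINARY_OP & → 0 & 0 = 0. Stack: [0]
STORE_FAST q → q=0. Stack: []
LOAD_FAST_LOAD_FAST q,a → push 0,9. Stack: [0, 9]
BINARY_OP % → 0 % 9 = 0. Stack: [0]
LOAD_FAST_LOAD_FAST q,w → push 0,9. Stack: [0, 0, 9]
BINARY_OP - → 0 - 9 = -9. Stack: [0, -9]
BINARY_OP * → 0 * -9 = 0. Stack: [0]
STORE_FAST x → x=0. Stack: []
LOAD_FAST q → push 0. Stack: [0]
LOAD_CONST → push 7. Stack: [0, 7]
BINARY_OP % → 0 % 7 = 0. Stack: [0]
LOAD_FAST x → push 0. Stack: [0, 0]
LOAD_CONST → push 12. Stack: [0, 0, 12]
BINARY_OP ^ → 0 ^ 12 = 12. Stack: [0, 12]
BINARY_OP // → 0 // 12 = 0. Stack: [0]
STORE_FAST r → r=0. Stack: []
LOAD_CONST → push 9. Stack: [9]
LOAD_FAST q → push 0. Stack: [9, 0]
BINARY_OP + → 9 + 0 = 9. Stack: [9]
LOAD_CONST → push 7. Stack: [9, 7]
BINARY_OP - → 9 - 7 = 2. Stack: [2]
STORE_FAST x → x=2. Stack: []
LOAD_FAST_LOAD_FAST r,q → push 0,0. Stack: [0, 0]
BINARY_OP | → 0 | 0 = 0. Stack: [0]
RETURN_VALUE → return 0.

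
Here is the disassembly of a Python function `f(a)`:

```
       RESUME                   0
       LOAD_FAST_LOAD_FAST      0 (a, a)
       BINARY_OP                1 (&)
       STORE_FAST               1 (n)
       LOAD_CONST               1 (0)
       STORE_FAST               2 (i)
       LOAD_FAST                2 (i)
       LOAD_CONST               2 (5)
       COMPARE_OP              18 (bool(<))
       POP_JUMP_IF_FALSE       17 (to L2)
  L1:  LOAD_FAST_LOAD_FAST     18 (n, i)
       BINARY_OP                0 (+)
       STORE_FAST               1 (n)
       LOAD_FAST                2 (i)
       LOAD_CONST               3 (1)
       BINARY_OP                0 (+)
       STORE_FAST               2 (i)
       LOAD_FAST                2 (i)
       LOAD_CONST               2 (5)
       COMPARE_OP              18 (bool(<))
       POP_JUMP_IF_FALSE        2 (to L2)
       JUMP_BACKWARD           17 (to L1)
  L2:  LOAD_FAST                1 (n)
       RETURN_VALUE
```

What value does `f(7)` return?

LOAD_FAST_LOAD_FAST a,a → push 7,7
BINARY_OP & → 7 & 7 = 7
STORE_FAST n → n=7
LOAD_CONST → push 0
STORE_FAST i → i=0
LOAD_FAST i → push 0
LOAD_CONST → push 5
COMPARE_OP bool(<) → 0 vs 5 = True
POP_JUMP_IF_FALSE → pop True; no jump
LOAD_FAST_LOAD_FAST n,i → push 7,0
BINARY_OP + → 7 + 0 = 7
STORE_FAST n → n=7
LOAD_FAST i → push 0
LOAD_CONST → push 1
BINARY_OP + → 0 + 1 = 1
STORE_FAST i → i=1
LOAD_FAST i → push 1
LOAD_CONST → push 5
COMPARE_OP bool(<) → 1 vs 5 = True
POP_JUMP_IF_FALSE → pop True; no jump
LOAD_FAST_LOAD_FAST n,i → push 7,1
BINARY_OP + → 7 + 1 = 8
STORE_FAST n → n=8
LOAD_FAST i → push 1
LOAD_CONST → push 1
BINARY_OP + → 1 + 1 = 2
STORE_FAST i → i=2
LOAD_FAST i → push 2
LOAD_CONST → push 5
COMPARE_OP bool(<) → 2 vs 5 = True
POP_JUMP_IF_FALSE → pop True; no jump
LOAD_FAST_LOAD_FAST n,i → push 8,2
BINARY_OP + → 8 + 2 = 10
STORE_FAST n → n=10
LOAD_FAST i → push 2
LOAD_CONST → push 1
BINARY_OP + → 2 + 1 = 3
STORE_FAST i → i=3
LOAD_FAST i → push 3
LOAD_CONST → push 5
COMPARE_OP bool(<) → 3 vs 5 = True
POP_JUMP_IF_FALSE → pop True; no jump
LOAD_FAST_LOAD_FAST n,i → push 10,3
BINARY_OP + → 10 + 3 = 13
STORE_FAST n → n=13
LOAD_FAST i → push 3
LOAD_CONST → push 1
BINARY_OP + → 3 + 1 = 4
STORE_FAST i → i=4
LOAD_FAST i → push 4
LOAD_CONST → push 5
COMPARE_OP bool(<) → 4 vs 5 = True
POP_JUMP_IF_FALSE → pop True; no jump
LOAD_FAST_LOAD_FAST n,i → push 13,4
BINARY_OP + → 13 + 4 = 17
STORE_FAST n → n=17
LOAD_FAST i → push 4
LOAD_CONST → push 1
BINARY_OP + → 4 + 1 = 5
STORE_FAST i → i=5
LOAD_FAST i → push 5
LOAD_CONST → push 5
COMPARE_OP bool(<) → 5 vs 5 = False
POP_JUMP_IF_FALSE → pop False; jump
LOAD_FAST n → push 17
RETURN_VALUE → return 17.

17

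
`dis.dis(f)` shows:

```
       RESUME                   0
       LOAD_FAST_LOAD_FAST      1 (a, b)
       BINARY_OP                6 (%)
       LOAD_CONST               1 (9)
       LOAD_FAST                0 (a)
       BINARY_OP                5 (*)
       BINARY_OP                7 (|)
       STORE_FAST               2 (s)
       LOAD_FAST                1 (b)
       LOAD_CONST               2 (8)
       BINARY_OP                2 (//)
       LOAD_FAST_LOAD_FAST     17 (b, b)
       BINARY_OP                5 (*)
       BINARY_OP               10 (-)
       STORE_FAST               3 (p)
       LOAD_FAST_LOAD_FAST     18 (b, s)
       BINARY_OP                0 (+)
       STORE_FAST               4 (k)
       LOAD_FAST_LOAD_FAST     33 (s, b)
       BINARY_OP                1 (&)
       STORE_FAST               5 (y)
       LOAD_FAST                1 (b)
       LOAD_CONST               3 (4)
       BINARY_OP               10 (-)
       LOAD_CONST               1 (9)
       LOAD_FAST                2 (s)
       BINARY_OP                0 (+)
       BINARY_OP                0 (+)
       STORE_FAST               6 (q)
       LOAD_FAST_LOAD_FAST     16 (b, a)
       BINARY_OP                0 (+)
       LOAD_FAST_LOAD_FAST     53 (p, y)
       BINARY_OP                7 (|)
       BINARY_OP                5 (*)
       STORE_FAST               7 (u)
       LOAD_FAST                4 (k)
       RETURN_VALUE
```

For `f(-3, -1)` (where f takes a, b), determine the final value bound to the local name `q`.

-23

LOAD_FAST_LOAD_FAST a,b → push -3,-1. Stack: [-3, -1]
BINARY_OP % → -3 % -1 = 0. Stack: [0]
LOAD_CONST → push 9. Stack: [0, 9]
LOAD_FAST a → push -3. Stack: [0, 9, -3]
BINARY_OP * → 9 * -3 = -27. Stack: [0, -27]
BINARY_OP | → 0 | -27 = -27. Stack: [-27]
STORE_FAST s → s=-27. Stack: []
LOAD_FAST b → push -1. Stack: [-1]
LOAD_CONST → push 8. Stack: [-1, 8]
BINARY_OP // → -1 // 8 = -1. Stack: [-1]
LOAD_FAST_LOAD_FAST b,b → push -1,-1. Stack: [-1, -1, -1]
BINARY_OP * → -1 * -1 = 1. Stack: [-1, 1]
BINARY_OP - → -1 - 1 = -2. Stack: [-2]
STORE_FAST p → p=-2. Stack: []
LOAD_FAST_LOAD_FAST b,s → push -1,-27. Stack: [-1, -27]
BINARY_OP + → -1 + -27 = -28. Stack: [-28]
STORE_FAST k → k=-28. Stack: []
LOAD_FAST_LOAD_FAST s,b → push -27,-1. Stack: [-27, -1]
BINARY_OP & → -27 & -1 = -27. Stack: [-27]
STORE_FAST y → y=-27. Stack: []
LOAD_FAST b → push -1. Stack: [-1]
LOAD_CONST → push 4. Stack: [-1, 4]
BINARY_OP - → -1 - 4 = -5. Stack: [-5]
LOAD_CONST → push 9. Stack: [-5, 9]
LOAD_FAST s → push -27. Stack: [-5, 9, -27]
BINARY_OP + → 9 + -27 = -18. Stack: [-5, -18]
BINARY_OP + → -5 + -18 = -23. Stack: [-23]
STORE_FAST q → q=-23. Stack: []
LOAD_FAST_LOAD_FAST b,a → push -1,-3. Stack: [-1, -3]
BINARY_OP + → -1 + -3 = -4. Stack: [-4]
LOAD_FAST_LOAD_FAST p,y → push -2,-27. Stack: [-4, -2, -27]
BINARY_OP | → -2 | -27 = -1. Stack: [-4, -1]
BINARY_OP * → -4 * -1 = 4. Stack: [4]
STORE_FAST u → u=4. Stack: []
LOAD_FAST k → push -28. Stack: [-28]
RETURN_VALUE → return -28.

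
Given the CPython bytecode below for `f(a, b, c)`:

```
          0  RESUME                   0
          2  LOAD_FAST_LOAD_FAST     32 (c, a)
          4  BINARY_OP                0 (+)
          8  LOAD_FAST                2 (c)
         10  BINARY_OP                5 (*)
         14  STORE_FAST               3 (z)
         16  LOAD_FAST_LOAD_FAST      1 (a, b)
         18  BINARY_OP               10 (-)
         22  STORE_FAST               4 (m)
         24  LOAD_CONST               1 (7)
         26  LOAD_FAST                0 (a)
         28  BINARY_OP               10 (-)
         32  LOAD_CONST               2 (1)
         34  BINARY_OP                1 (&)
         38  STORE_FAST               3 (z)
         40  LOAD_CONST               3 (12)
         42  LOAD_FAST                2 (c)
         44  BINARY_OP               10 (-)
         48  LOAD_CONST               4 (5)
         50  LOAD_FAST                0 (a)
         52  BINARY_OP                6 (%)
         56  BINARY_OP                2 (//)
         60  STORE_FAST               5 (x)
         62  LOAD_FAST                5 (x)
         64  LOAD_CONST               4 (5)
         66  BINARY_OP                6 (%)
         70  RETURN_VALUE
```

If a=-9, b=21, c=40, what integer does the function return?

LOAD_FAST_LOAD_FAST c,a → push 40,-9. Stack: [40, -9]
BINARY_OP + → 40 + -9 = 31. Stack: [31]
LOAD_FAST c → push 40. Stack: [31, 40]
BINARY_OP * → 31 * 40 = 1240. Stack: [1240]
STORE_FAST z → z=1240. Stack: []
LOAD_FAST_LOAD_FAST a,b → push -9,21. Stack: [-9, 21]
BINARY_OP - → -9 - 21 = -30. Stack: [-30]
STORE_FAST m → m=-30. Stack: []
LOAD_CONST → push 7. Stack: [7]
LOAD_FAST a → push -9. Stack: [7, -9]
BINARY_OP - → 7 - -9 = 16. Stack: [16]
LOAD_CONST → push 1. Stack: [16, 1]
BINARY_OP & → 16 & 1 = 0. Stack: [0]
STORE_FAST z → z=0. Stack: []
LOAD_CONST → push 12. Stack: [12]
LOAD_FAST c → push 40. Stack: [12, 40]
BINARY_OP - → 12 - 40 = -28. Stack: [-28]
LOAD_CONST → push 5. Stack: [-28, 5]
LOAD_FAST a → push -9. Stack: [-28, 5, -9]
BINARY_OP % → 5 % -9 = -4. Stack: [-28, -4]
BINARY_OP // → -28 // -4 = 7. Stack: [7]
STORE_FAST x → x=7. Stack: []
LOAD_FAST x → push 7. Stack: [7]
LOAD_CONST → push 5. Stack: [7, 5]
BINARY_OP % → 7 % 5 = 2. Stack: [2]
RETURN_VALUE → return 2.

2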